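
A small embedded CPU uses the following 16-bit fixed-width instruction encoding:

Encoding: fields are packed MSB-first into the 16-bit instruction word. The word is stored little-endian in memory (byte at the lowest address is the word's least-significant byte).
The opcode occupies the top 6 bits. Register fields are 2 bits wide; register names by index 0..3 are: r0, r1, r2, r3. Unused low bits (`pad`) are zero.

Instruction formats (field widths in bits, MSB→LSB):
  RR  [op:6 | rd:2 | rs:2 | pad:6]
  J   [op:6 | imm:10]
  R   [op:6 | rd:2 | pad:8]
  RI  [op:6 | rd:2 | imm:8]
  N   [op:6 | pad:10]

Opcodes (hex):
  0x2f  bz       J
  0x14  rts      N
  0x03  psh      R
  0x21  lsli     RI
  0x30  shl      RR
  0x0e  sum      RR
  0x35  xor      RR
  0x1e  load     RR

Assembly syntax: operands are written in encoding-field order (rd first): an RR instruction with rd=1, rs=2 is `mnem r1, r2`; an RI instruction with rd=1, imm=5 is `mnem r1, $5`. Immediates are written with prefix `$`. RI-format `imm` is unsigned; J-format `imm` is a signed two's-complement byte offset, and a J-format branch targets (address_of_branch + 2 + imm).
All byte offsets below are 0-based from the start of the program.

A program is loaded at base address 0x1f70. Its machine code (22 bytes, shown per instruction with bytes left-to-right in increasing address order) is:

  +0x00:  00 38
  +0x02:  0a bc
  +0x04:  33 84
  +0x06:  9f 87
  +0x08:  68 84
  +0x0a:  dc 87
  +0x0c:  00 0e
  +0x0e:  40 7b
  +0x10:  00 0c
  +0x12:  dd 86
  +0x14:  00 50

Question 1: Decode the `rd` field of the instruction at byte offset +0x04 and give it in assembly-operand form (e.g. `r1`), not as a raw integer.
r0

[04] 33 84 → 0x8433
  op=0x8433>>10=0x21 ⇒ lsli (RI)
  rd@[9:8]=0x0 ⇒ r0
  imm@[7:0]=0x33 ⇒ $51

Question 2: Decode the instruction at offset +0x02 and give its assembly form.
+0x02: 0a bc ⇒ word 0xbc0a (little)
  opcode bits[15:10]=0x2f: bz/J
  imm@[9:0]=0xa ⇒ $10

bz $10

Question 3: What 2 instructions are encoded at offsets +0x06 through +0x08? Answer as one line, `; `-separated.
lsli r3, $159; lsli r0, $104

+0x06: 9f 87 ⇒ word 0x879f (little)
  top 6b → 0x21 → lsli [RI]
  rd: (w>>8)&0x3=0x3 → r3
  imm: (w>>0)&0xff=0x9f → $159
+0x08: 68 84 ⇒ word 0x8468 (little)
  top 6b → 0x21 → lsli [RI]
  rd: (w>>8)&0x3=0x0 → r0
  imm: (w>>0)&0xff=0x68 → $104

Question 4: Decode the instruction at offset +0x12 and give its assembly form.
lsli r2, $221

+0x12: dd 86 ⇒ word 0x86dd (little)
  op=0x86dd>>10=0x21 ⇒ lsli (RI)
  rd: (w>>8)&0x3=0x2 → r2
  imm: (w>>0)&0xff=0xdd → $221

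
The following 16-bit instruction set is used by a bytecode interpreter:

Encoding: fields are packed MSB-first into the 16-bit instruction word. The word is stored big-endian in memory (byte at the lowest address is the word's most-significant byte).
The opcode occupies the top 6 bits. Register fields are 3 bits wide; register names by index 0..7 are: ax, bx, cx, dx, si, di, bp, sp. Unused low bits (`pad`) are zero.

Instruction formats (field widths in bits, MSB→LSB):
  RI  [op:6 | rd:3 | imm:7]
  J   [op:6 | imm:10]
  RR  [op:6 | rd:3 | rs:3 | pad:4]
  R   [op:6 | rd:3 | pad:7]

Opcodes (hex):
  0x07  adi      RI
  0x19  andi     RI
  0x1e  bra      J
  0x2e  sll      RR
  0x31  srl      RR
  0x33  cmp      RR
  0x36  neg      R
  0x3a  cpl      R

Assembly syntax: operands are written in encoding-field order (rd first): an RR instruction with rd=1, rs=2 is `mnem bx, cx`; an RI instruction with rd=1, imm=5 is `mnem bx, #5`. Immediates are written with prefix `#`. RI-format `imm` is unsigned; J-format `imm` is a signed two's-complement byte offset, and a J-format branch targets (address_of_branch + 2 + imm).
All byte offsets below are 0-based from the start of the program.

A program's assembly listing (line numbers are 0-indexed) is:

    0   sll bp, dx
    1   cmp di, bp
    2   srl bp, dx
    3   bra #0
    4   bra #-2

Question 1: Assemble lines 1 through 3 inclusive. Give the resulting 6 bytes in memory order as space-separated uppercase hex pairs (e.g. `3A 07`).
CE E0 C7 30 78 00

line 1 (cmp): pack op=0x33:6|rd=5:3|rs=6:3|pad=0:4 = 0xcee0; big→ ce e0
line 2 (srl): pack op=0x31:6|rd=6:3|rs=3:3|pad=0:4 = 0xc730; big→ c7 30
line 3 (bra): pack op=0x1e:6|imm=0:10 = 0x7800; big→ 78 00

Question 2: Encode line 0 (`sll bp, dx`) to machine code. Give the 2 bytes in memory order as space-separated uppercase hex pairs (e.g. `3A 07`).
BB 30

0. sll fields op=0x2e:6|rd=6:3|rs=3:3|pad=0:4 → word bb30h → bb 30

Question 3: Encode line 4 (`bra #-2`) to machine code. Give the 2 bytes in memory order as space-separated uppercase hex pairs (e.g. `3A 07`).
7B FE

line 4 (bra): pack op=0x1e:6|imm=-2:10 = 0x7bfe; big→ 7b fe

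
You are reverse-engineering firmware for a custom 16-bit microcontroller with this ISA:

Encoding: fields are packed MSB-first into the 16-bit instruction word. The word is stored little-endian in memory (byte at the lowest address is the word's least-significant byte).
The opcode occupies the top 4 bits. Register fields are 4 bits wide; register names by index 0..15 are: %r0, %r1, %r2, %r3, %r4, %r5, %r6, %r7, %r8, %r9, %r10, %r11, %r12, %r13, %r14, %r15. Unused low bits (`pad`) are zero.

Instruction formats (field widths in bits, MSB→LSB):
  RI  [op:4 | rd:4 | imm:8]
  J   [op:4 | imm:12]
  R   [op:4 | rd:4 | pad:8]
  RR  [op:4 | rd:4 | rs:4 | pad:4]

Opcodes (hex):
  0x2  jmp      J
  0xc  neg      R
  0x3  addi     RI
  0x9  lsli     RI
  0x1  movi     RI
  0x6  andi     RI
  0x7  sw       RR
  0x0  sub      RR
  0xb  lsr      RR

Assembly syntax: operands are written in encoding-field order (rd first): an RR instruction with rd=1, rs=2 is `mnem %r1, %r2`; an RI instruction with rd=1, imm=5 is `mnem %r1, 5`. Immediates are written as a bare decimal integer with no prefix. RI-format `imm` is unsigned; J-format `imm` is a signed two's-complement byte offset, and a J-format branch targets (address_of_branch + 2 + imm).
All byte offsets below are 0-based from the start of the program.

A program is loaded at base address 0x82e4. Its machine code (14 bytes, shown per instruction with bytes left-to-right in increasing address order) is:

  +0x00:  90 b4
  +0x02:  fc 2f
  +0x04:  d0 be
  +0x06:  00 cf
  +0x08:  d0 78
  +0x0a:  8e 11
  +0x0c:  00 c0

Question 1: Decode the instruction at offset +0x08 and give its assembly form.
+0x08: d0 78 ⇒ word 0x78d0 (little)
  op=0x78d0>>12=0x7 ⇒ sw (RR)
  [11:8] rd=8 = %r8
  [7:4] rs=13 = %r13

sw %r8, %r13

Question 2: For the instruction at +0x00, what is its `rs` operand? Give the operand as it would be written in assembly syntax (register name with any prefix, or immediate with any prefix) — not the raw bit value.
+0x00: 90 b4 ⇒ word 0xb490 (little)
  opcode bits[15:12]=0xb: lsr/RR
  [11:8] rd=4 = %r4
  [7:4] rs=9 = %r9

%r9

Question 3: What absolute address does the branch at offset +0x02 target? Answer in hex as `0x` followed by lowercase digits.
0x82e4

+0x02: fc 2f ⇒ word 0x2ffc (little)
  opcode bits[15:12]=0x2: jmp/J
  imm: (w>>0)&0xfff=0xffc (s12→-4) → -4
  target = base 0x82e4 + off 0x02 + 2 + imm -4 = 0x82e4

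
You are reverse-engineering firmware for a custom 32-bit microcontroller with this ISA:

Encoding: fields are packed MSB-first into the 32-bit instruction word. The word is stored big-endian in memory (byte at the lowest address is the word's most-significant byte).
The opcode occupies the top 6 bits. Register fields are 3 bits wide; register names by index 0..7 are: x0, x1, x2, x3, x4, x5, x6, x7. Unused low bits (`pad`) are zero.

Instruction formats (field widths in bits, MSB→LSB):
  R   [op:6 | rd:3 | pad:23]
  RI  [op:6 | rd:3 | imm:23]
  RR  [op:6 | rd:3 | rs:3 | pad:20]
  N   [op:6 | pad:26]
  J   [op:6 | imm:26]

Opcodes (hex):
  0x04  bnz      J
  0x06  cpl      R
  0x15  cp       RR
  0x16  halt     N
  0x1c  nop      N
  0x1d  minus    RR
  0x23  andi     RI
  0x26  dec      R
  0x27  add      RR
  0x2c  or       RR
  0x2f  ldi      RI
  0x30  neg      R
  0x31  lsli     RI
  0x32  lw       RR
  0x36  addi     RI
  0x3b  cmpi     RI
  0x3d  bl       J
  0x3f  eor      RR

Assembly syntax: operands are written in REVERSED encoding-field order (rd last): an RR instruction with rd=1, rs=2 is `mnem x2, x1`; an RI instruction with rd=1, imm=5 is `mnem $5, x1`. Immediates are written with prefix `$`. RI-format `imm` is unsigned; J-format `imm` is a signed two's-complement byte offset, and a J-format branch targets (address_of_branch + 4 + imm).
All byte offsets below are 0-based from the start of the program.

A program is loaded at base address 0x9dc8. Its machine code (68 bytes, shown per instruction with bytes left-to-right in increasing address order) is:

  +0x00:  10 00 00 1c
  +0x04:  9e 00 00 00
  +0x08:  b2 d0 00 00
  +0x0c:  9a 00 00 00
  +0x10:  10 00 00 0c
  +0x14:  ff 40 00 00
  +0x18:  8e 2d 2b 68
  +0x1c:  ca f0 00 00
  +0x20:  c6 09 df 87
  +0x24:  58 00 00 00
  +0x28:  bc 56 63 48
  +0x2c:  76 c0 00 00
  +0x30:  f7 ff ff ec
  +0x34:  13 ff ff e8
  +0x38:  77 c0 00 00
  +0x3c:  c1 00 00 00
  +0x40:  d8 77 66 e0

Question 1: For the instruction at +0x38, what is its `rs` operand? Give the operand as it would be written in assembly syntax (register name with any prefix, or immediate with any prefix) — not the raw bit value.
x4

off 0x38: read 77 c0 00 00 as big → 0x77c00000
  opcode bits[31:26]=0x1d: minus/RR
  [25:23] rd=7 = x7
  [22:20] rs=4 = x4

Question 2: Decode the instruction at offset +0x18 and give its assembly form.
+0x18: 8e 2d 2b 68 ⇒ word 0x8e2d2b68 (big)
  opcode bits[31:26]=0x23: andi/RI
  rd: (w>>23)&0x7=0x4 → x4
  imm: (w>>0)&0x7fffff=0x2d2b68 → $2960232

andi $2960232, x4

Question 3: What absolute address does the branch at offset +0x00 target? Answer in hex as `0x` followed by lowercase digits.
+0x00: 10 00 00 1c ⇒ word 0x1000001c (big)
  top 6b → 0x4 → bnz [J]
  imm@[25:0]=0x1c ⇒ $28
  target = base 0x9dc8 + off 0x00 + 4 + imm 28 = 0x9de8

0x9de8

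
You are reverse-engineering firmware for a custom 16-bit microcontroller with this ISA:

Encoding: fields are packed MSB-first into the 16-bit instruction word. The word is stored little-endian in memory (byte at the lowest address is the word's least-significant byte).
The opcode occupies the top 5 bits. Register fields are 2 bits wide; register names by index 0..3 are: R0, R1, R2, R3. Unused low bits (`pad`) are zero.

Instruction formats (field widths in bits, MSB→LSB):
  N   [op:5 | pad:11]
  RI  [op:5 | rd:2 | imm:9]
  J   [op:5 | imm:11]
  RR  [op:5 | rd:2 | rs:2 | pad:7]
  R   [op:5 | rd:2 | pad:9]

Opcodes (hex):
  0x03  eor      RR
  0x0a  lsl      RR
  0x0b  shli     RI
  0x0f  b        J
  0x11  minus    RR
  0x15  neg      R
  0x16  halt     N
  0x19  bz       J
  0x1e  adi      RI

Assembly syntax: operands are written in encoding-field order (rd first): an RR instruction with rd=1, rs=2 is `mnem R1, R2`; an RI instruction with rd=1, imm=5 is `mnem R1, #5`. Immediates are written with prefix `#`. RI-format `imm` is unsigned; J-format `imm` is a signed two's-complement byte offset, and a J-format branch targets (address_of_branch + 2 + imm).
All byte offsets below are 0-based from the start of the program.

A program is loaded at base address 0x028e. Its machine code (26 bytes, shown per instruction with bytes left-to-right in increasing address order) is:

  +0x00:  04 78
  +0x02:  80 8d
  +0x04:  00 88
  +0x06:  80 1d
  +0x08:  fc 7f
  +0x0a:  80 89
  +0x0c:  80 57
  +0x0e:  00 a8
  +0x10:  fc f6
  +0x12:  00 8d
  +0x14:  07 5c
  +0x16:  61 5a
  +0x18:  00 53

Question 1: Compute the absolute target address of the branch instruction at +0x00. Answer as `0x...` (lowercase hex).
0x0294

@+00  little-endian(04 78) = 0x7804
  top 5b → 0xf → b [J]
  imm@[10:0]=0x4 ⇒ #4
  target = base 0x028e + off 0x00 + 2 + imm 4 = 0x0294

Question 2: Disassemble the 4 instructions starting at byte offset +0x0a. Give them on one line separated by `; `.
off 0x0a: read 80 89 as little → 0x8980
  top 5b → 0x11 → minus [RR]
  rd: (w>>9)&0x3=0x0 → R0
  rs: (w>>7)&0x3=0x3 → R3
off 0x0c: read 80 57 as little → 0x5780
  top 5b → 0xa → lsl [RR]
  rd: (w>>9)&0x3=0x3 → R3
  rs: (w>>7)&0x3=0x3 → R3
off 0x0e: read 00 a8 as little → 0xa800
  top 5b → 0x15 → neg [R]
  rd: (w>>9)&0x3=0x0 → R0
off 0x10: read fc f6 as little → 0xf6fc
  top 5b → 0x1e → adi [RI]
  rd: (w>>9)&0x3=0x3 → R3
  imm: (w>>0)&0x1ff=0xfc → #252

minus R0, R3; lsl R3, R3; neg R0; adi R3, #252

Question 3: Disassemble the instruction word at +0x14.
[14] 07 5c → 0x5c07
  opcode bits[15:11]=0xb: shli/RI
  rd@[10:9]=0x2 ⇒ R2
  imm@[8:0]=0x7 ⇒ #7

shli R2, #7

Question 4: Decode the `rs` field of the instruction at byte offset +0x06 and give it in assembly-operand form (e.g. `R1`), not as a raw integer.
off 0x06: read 80 1d as little → 0x1d80
  opcode bits[15:11]=0x3: eor/RR
  rd: (w>>9)&0x3=0x2 → R2
  rs: (w>>7)&0x3=0x3 → R3

R3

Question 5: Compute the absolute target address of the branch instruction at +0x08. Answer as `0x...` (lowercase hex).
0x0294

@+08  little-endian(fc 7f) = 0x7ffc
  opcode bits[15:11]=0xf: b/J
  imm: (w>>0)&0x7ff=0x7fc (s11→-4) → #-4
  target = base 0x028e + off 0x08 + 2 + imm -4 = 0x0294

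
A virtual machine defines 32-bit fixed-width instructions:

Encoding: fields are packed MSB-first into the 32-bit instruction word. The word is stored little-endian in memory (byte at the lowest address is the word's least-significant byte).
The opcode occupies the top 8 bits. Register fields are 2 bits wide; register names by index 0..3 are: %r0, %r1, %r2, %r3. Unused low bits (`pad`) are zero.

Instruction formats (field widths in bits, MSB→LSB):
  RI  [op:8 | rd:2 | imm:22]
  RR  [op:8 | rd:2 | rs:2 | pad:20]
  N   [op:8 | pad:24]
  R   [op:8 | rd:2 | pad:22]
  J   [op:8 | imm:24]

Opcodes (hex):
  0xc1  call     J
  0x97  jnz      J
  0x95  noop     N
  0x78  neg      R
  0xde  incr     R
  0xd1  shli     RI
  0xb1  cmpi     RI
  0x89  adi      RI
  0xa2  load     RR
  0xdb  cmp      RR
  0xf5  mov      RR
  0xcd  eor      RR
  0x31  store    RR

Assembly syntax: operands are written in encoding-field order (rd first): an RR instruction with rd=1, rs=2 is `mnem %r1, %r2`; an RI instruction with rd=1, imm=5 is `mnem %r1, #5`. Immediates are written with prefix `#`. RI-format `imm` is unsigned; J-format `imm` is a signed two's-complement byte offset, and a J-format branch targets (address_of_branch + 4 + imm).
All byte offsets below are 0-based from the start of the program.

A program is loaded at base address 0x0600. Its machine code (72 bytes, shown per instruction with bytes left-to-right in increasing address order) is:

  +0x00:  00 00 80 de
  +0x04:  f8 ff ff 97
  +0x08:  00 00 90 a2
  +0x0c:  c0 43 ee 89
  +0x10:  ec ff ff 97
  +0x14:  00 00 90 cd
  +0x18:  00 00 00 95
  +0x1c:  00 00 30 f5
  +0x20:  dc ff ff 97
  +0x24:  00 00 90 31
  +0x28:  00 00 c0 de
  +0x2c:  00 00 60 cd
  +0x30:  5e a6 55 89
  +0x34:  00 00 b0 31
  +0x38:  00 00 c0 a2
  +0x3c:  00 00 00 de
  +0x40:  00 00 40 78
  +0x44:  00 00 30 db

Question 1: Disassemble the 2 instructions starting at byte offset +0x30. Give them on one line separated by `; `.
+0x30: 5e a6 55 89 ⇒ word 0x8955a65e (little)
  op=0x8955a65e>>24=0x89 ⇒ adi (RI)
  [23:22] rd=1 = %r1
  [21:0] imm=1418846 = #1418846
+0x34: 00 00 b0 31 ⇒ word 0x31b00000 (little)
  op=0x31b00000>>24=0x31 ⇒ store (RR)
  [23:22] rd=2 = %r2
  [21:20] rs=3 = %r3

adi %r1, #1418846; store %r2, %r3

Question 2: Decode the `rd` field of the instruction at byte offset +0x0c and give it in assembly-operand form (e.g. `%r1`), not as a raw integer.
%r3

off 0x0c: read c0 43 ee 89 as little → 0x89ee43c0
  top 8b → 0x89 → adi [RI]
  [23:22] rd=3 = %r3
  [21:0] imm=3032000 = #3032000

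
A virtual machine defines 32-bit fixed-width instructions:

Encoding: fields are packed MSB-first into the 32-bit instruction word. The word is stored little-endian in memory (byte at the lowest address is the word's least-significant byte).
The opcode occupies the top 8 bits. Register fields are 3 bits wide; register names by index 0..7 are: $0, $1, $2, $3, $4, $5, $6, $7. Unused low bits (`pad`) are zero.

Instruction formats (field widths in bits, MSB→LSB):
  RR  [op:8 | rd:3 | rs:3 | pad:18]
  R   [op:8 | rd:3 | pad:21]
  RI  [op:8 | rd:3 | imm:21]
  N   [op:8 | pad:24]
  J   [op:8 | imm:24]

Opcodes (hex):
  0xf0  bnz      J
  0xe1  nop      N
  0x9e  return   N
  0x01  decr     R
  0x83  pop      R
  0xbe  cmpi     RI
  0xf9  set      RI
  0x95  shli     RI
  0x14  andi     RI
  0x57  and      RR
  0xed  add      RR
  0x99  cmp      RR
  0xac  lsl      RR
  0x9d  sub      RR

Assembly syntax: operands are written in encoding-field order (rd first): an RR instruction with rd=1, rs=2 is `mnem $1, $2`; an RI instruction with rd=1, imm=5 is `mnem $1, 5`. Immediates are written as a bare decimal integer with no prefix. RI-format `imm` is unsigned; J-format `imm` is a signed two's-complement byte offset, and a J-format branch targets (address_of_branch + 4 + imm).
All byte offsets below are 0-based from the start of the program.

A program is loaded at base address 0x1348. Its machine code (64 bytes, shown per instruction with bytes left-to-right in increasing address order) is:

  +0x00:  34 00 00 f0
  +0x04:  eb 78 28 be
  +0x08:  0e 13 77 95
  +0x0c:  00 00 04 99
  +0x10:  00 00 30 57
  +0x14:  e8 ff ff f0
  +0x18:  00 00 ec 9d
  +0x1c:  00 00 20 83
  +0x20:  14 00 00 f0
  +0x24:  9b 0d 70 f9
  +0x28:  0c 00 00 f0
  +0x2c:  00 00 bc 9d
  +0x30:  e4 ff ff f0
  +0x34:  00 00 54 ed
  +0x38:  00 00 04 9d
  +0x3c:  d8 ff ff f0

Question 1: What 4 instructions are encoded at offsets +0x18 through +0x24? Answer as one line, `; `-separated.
[18] 00 00 ec 9d → 0x9dec0000
  top 8b → 0x9d → sub [RR]
  rd: (w>>21)&0x7=0x7 → $7
  rs: (w>>18)&0x7=0x3 → $3
[1c] 00 00 20 83 → 0x83200000
  top 8b → 0x83 → pop [R]
  rd: (w>>21)&0x7=0x1 → $1
[20] 14 00 00 f0 → 0xf0000014
  top 8b → 0xf0 → bnz [J]
  imm: (w>>0)&0xffffff=0x14 → 20
[24] 9b 0d 70 f9 → 0xf9700d9b
  top 8b → 0xf9 → set [RI]
  rd: (w>>21)&0x7=0x3 → $3
  imm: (w>>0)&0x1fffff=0x100d9b → 1052059

sub $7, $3; pop $1; bnz 20; set $3, 1052059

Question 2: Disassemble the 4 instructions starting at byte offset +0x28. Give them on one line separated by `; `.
bnz 12; sub $5, $7; bnz -28; add $2, $5

off 0x28: read 0c 00 00 f0 as little → 0xf000000c
  opcode bits[31:24]=0xf0: bnz/J
  imm: (w>>0)&0xffffff=0xc → 12
off 0x2c: read 00 00 bc 9d as little → 0x9dbc0000
  opcode bits[31:24]=0x9d: sub/RR
  rd: (w>>21)&0x7=0x5 → $5
  rs: (w>>18)&0x7=0x7 → $7
off 0x30: read e4 ff ff f0 as little → 0xf0ffffe4
  opcode bits[31:24]=0xf0: bnz/J
  imm: (w>>0)&0xffffff=0xffffe4 (s24→-28) → -28
off 0x34: read 00 00 54 ed as little → 0xed540000
  opcode bits[31:24]=0xed: add/RR
  rd: (w>>21)&0x7=0x2 → $2
  rs: (w>>18)&0x7=0x5 → $5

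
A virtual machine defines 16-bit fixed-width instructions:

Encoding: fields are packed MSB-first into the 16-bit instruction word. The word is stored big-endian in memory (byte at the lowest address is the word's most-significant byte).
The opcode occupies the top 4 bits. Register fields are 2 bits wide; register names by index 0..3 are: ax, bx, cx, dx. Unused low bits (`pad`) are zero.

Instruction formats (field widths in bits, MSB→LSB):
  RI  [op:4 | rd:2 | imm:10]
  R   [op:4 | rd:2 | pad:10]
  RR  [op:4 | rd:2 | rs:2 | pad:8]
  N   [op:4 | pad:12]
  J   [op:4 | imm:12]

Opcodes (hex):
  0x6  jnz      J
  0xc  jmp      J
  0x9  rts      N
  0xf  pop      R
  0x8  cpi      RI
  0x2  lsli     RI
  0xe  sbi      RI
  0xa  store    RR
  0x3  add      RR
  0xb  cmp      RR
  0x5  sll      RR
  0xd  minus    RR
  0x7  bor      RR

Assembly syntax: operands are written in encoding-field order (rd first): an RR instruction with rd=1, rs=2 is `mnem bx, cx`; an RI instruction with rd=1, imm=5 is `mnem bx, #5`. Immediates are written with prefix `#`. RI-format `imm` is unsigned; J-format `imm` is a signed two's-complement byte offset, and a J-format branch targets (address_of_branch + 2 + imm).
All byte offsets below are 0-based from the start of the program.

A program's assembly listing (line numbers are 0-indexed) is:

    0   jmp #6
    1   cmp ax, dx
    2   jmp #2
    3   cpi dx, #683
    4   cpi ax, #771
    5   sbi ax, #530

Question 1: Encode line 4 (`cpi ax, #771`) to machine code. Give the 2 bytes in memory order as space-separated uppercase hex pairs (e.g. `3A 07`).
83 03

4. cpi fields op=0x8:4|rd=0:2|imm=771:10 → word 8303h → 83 03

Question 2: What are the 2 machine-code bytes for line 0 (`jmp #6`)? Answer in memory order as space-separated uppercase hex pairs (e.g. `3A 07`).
C0 06

L0: jmp op=0xc:4|imm=6:12 ⇒ 0xc006 ⇒ big c0 06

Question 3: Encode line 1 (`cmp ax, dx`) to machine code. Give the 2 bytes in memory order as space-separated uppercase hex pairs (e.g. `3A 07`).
B3 00

1. cmp fields op=0xb:4|rd=0:2|rs=3:2|pad=0:8 → word b300h → b3 00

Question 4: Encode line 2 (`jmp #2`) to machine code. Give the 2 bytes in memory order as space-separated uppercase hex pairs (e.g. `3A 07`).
C0 02

line 2 (jmp): pack op=0xc:4|imm=2:12 = 0xc002; big→ c0 02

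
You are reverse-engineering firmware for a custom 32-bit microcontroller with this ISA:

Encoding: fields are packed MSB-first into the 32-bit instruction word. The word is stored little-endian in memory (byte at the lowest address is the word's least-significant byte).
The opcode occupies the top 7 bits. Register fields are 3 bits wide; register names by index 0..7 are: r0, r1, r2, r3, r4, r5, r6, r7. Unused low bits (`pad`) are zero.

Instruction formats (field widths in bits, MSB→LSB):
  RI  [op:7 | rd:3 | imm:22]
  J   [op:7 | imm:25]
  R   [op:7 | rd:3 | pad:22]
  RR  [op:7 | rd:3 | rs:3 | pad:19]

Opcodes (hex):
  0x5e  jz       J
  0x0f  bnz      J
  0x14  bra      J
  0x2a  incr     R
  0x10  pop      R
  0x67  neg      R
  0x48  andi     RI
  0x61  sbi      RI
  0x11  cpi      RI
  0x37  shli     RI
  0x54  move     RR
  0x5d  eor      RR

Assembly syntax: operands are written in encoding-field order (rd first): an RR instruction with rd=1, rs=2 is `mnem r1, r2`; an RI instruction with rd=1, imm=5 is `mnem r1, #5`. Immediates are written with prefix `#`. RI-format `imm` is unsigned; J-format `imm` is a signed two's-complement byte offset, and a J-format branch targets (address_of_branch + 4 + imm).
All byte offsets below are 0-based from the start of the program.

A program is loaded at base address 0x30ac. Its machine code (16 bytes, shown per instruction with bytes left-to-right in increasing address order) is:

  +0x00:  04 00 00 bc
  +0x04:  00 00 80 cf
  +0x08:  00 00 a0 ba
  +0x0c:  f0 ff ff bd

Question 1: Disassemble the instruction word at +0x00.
jz #4

@+00  little-endian(04 00 00 bc) = 0xbc000004
  top 7b → 0x5e → jz [J]
  imm: (w>>0)&0x1ffffff=0x4 → #4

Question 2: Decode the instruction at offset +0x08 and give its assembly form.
eor r2, r4

+0x08: 00 00 a0 ba ⇒ word 0xbaa00000 (little)
  top 7b → 0x5d → eor [RR]
  rd@[24:22]=0x2 ⇒ r2
  rs@[21:19]=0x4 ⇒ r4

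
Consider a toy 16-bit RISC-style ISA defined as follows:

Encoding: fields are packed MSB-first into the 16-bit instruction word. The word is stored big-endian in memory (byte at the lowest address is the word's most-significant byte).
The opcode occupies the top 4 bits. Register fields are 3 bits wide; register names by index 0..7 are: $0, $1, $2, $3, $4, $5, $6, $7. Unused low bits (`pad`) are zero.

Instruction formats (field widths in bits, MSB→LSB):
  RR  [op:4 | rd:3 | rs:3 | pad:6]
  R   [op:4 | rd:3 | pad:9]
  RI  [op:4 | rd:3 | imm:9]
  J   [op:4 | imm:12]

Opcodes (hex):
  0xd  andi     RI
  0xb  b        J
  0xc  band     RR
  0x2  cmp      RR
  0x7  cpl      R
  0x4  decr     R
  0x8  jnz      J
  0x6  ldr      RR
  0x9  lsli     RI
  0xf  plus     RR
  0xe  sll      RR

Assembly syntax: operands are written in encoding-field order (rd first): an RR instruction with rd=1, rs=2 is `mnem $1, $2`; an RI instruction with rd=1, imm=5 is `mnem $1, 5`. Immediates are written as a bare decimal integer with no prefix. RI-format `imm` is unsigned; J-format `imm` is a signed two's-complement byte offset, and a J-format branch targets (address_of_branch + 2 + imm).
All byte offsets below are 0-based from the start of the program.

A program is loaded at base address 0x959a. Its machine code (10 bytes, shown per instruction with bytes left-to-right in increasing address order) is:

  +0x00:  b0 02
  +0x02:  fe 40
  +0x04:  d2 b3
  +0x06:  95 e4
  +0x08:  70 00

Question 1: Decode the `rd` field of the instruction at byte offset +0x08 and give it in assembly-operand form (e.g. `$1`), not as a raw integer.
$0

[08] 70 00 → 0x7000
  op=0x7000>>12=0x7 ⇒ cpl (R)
  rd@[11:9]=0x0 ⇒ $0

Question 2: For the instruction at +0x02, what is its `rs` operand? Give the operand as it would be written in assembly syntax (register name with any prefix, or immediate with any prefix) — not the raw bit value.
$1

@+02  big-endian(fe 40) = 0xfe40
  op=0xfe40>>12=0xf ⇒ plus (RR)
  [11:9] rd=7 = $7
  [8:6] rs=1 = $1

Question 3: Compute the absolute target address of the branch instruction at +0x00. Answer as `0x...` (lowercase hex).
@+00  big-endian(b0 02) = 0xb002
  opcode bits[15:12]=0xb: b/J
  imm: (w>>0)&0xfff=0x2 → 2
  target = base 0x959a + off 0x00 + 2 + imm 2 = 0x959e

0x959e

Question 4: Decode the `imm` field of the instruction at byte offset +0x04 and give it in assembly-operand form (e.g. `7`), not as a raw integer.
179

@+04  big-endian(d2 b3) = 0xd2b3
  op=0xd2b3>>12=0xd ⇒ andi (RI)
  [11:9] rd=1 = $1
  [8:0] imm=179 = 179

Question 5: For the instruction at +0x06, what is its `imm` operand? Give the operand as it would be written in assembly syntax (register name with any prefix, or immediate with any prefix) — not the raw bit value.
@+06  big-endian(95 e4) = 0x95e4
  top 4b → 0x9 → lsli [RI]
  rd@[11:9]=0x2 ⇒ $2
  imm@[8:0]=0x1e4 ⇒ 484

484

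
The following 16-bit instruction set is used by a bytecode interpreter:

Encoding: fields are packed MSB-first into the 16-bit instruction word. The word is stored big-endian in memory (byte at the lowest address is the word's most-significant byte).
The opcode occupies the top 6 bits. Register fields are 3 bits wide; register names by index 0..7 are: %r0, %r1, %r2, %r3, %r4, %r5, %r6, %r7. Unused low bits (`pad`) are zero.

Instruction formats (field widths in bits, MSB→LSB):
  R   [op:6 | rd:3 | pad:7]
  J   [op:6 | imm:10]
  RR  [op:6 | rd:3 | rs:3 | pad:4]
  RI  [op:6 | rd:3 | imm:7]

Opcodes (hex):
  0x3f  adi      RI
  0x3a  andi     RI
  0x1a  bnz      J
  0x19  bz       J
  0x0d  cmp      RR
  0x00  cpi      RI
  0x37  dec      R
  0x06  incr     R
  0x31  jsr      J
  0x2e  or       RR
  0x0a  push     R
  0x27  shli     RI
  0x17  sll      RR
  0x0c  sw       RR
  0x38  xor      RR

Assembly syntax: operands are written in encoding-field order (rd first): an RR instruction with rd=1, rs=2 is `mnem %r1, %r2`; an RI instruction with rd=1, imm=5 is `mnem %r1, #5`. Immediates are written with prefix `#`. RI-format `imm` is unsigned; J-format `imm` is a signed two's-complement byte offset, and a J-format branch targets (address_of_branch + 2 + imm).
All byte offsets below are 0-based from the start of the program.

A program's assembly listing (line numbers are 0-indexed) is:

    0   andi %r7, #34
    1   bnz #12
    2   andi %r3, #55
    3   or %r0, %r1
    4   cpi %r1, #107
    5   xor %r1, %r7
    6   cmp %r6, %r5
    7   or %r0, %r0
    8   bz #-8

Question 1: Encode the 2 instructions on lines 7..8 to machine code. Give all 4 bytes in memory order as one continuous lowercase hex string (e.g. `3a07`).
7. or fields op=0x2e:6|rd=0:3|rs=0:3|pad=0:4 → word b800h → b8 00
8. bz fields op=0x19:6|imm=-8:10 → word 67f8h → 67 f8

b80067f8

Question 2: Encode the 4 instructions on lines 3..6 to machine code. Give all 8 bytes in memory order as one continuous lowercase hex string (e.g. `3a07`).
line 3 (or): pack op=0x2e:6|rd=0:3|rs=1:3|pad=0:4 = 0xb810; big→ b8 10
line 4 (cpi): pack op=0x0:6|rd=1:3|imm=107:7 = 0x00eb; big→ 00 eb
line 5 (xor): pack op=0x38:6|rd=1:3|rs=7:3|pad=0:4 = 0xe0f0; big→ e0 f0
line 6 (cmp): pack op=0xd:6|rd=6:3|rs=5:3|pad=0:4 = 0x3750; big→ 37 50

b81000ebe0f03750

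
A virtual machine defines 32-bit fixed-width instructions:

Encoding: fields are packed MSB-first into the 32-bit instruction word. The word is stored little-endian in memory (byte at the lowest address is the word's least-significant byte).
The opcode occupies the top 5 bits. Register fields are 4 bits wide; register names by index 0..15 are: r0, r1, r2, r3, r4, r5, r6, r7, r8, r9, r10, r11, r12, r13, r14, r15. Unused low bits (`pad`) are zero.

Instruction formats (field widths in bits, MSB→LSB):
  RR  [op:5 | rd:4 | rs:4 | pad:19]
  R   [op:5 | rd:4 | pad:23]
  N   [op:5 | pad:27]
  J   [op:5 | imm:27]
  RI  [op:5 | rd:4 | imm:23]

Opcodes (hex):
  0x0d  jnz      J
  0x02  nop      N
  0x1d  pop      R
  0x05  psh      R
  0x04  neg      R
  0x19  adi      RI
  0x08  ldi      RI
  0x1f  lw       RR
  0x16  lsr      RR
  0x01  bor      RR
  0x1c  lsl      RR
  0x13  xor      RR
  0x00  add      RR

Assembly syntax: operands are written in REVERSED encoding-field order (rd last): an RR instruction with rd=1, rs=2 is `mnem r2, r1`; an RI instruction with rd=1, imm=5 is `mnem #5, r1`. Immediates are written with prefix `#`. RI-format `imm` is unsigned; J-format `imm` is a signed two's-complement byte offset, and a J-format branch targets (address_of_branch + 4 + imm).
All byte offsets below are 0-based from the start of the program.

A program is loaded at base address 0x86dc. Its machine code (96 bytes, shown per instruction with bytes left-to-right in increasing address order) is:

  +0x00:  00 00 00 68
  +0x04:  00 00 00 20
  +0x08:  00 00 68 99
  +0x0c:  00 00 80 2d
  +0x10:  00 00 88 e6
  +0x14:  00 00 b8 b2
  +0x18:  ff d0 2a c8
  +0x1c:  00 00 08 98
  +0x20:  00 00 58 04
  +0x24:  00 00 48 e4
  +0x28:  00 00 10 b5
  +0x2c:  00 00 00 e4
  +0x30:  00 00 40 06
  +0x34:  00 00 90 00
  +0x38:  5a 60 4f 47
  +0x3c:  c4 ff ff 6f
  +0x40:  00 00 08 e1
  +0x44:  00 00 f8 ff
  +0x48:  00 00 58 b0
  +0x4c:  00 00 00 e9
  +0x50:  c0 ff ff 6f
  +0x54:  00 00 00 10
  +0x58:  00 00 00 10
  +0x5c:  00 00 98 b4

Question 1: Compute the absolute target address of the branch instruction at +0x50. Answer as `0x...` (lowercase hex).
+0x50: c0 ff ff 6f ⇒ word 0x6fffffc0 (little)
  op=0x6fffffc0>>27=0xd ⇒ jnz (J)
  [26:0] imm=134217664 (s27→-64) = #-64
  target = base 0x86dc + off 0x50 + 4 + imm -64 = 0x86f0

0x86f0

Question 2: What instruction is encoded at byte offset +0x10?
[10] 00 00 88 e6 → 0xe6880000
  opcode bits[31:27]=0x1c: lsl/RR
  [26:23] rd=13 = r13
  [22:19] rs=1 = r1

lsl r1, r13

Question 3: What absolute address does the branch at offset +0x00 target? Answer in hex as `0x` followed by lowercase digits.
[00] 00 00 00 68 → 0x68000000
  top 5b → 0xd → jnz [J]
  imm@[26:0]=0x0 ⇒ #0
  target = base 0x86dc + off 0x00 + 4 + imm 0 = 0x86e0

0x86e0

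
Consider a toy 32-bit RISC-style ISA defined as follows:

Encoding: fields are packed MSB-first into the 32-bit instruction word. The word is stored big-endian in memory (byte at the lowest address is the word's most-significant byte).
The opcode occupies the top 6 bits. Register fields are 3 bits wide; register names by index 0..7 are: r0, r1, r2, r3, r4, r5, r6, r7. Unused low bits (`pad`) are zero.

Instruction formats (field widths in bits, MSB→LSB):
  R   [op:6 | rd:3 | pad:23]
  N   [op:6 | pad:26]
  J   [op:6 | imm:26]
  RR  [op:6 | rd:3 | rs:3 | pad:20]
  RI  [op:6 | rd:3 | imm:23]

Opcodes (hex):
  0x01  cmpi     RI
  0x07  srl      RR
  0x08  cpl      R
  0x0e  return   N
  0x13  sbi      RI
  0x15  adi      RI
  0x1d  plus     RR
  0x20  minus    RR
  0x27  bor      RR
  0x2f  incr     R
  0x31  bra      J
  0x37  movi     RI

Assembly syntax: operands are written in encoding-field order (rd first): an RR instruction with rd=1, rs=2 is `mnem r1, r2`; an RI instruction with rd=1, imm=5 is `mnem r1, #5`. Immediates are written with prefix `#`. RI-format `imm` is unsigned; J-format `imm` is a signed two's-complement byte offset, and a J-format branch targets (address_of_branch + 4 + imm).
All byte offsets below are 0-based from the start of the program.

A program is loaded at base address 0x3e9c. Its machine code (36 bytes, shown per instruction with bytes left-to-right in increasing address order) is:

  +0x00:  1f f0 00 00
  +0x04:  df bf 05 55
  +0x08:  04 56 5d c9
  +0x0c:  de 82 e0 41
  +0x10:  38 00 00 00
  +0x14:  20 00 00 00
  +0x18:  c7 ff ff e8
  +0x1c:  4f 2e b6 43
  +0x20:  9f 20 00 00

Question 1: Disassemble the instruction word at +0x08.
cmpi r0, #5660105

[08] 04 56 5d c9 → 0x04565dc9
  top 6b → 0x1 → cmpi [RI]
  [25:23] rd=0 = r0
  [22:0] imm=5660105 = #5660105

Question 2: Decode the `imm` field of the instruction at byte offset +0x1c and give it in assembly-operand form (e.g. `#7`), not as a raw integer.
off 0x1c: read 4f 2e b6 43 as big → 0x4f2eb643
  opcode bits[31:26]=0x13: sbi/RI
  rd: (w>>23)&0x7=0x6 → r6
  imm: (w>>0)&0x7fffff=0x2eb643 → #3061315

#3061315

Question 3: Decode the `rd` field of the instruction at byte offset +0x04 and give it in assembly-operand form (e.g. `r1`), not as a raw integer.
off 0x04: read df bf 05 55 as big → 0xdfbf0555
  top 6b → 0x37 → movi [RI]
  [25:23] rd=7 = r7
  [22:0] imm=4130133 = #4130133

r7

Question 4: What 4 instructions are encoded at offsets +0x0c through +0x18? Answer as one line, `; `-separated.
@+0c  big-endian(de 82 e0 41) = 0xde82e041
  op=0xde82e041>>26=0x37 ⇒ movi (RI)
  rd@[25:23]=0x5 ⇒ r5
  imm@[22:0]=0x2e041 ⇒ #188481
@+10  big-endian(38 00 00 00) = 0x38000000
  op=0x38000000>>26=0xe ⇒ return (N)
@+14  big-endian(20 00 00 00) = 0x20000000
  op=0x20000000>>26=0x8 ⇒ cpl (R)
  rd@[25:23]=0x0 ⇒ r0
@+18  big-endian(c7 ff ff e8) = 0xc7ffffe8
  op=0xc7ffffe8>>26=0x31 ⇒ bra (J)
  imm@[25:0]=0x3ffffe8 (s26→-24) ⇒ #-24

movi r5, #188481; return; cpl r0; bra #-24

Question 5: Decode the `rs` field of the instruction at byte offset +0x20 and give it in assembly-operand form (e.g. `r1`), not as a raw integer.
+0x20: 9f 20 00 00 ⇒ word 0x9f200000 (big)
  opcode bits[31:26]=0x27: bor/RR
  rd@[25:23]=0x6 ⇒ r6
  rs@[22:20]=0x2 ⇒ r2

r2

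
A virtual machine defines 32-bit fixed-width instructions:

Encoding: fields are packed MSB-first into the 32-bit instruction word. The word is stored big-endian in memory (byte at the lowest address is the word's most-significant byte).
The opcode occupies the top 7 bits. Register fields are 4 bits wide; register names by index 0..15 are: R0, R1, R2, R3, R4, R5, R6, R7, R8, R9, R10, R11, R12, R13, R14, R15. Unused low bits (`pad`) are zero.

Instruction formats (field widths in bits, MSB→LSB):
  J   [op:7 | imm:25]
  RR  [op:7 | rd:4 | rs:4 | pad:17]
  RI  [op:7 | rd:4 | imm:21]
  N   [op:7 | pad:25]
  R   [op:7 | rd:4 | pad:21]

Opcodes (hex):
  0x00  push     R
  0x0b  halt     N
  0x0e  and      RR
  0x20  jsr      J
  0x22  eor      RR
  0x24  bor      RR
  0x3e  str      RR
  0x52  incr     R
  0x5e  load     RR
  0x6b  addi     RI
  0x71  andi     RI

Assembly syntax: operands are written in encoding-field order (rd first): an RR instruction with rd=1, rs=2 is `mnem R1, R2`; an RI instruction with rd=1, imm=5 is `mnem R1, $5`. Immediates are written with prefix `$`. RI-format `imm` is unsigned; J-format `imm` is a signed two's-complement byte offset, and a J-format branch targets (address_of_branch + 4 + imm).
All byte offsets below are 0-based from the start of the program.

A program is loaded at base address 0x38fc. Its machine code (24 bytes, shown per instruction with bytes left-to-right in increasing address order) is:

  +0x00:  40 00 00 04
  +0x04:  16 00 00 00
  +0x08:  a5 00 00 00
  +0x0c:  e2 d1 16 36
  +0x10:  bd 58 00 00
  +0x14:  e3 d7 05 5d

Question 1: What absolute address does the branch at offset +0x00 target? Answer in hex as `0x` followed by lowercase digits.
+0x00: 40 00 00 04 ⇒ word 0x40000004 (big)
  op=0x40000004>>25=0x20 ⇒ jsr (J)
  imm: (w>>0)&0x1ffffff=0x4 → $4
  target = base 0x38fc + off 0x00 + 4 + imm 4 = 0x3904

0x3904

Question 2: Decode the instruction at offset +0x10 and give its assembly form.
+0x10: bd 58 00 00 ⇒ word 0xbd580000 (big)
  op=0xbd580000>>25=0x5e ⇒ load (RR)
  [24:21] rd=10 = R10
  [20:17] rs=12 = R12

load R10, R12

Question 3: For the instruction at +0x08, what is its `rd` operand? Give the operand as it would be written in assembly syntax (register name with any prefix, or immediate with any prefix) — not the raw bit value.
@+08  big-endian(a5 00 00 00) = 0xa5000000
  top 7b → 0x52 → incr [R]
  [24:21] rd=8 = R8

R8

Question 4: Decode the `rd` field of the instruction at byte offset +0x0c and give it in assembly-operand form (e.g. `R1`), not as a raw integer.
off 0x0c: read e2 d1 16 36 as big → 0xe2d11636
  top 7b → 0x71 → andi [RI]
  rd: (w>>21)&0xf=0x6 → R6
  imm: (w>>0)&0x1fffff=0x111636 → $1119798

R6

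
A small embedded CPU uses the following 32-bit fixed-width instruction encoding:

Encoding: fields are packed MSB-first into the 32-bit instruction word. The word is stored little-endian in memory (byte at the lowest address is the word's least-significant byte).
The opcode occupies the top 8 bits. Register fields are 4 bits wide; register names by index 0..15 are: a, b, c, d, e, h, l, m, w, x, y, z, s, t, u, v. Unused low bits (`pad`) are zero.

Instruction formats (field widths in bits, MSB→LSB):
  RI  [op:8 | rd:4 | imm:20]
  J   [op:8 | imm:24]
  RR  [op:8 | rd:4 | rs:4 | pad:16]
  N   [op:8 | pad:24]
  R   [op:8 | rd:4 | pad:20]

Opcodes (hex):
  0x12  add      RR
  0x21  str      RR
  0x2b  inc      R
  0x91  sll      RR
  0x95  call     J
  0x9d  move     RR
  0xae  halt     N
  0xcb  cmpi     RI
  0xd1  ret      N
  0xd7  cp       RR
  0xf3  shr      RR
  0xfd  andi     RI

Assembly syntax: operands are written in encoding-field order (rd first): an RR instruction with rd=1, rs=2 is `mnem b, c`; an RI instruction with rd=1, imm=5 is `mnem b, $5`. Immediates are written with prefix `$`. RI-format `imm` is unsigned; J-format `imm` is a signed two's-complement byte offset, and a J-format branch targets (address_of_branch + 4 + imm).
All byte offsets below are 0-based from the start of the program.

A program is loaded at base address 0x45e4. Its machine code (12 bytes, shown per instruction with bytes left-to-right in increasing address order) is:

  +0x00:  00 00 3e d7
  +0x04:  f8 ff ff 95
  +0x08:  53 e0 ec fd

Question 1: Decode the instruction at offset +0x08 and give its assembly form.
[08] 53 e0 ec fd → 0xfdece053
  op=0xfdece053>>24=0xfd ⇒ andi (RI)
  rd: (w>>20)&0xf=0xe → u
  imm: (w>>0)&0xfffff=0xce053 → $843859

andi u, $843859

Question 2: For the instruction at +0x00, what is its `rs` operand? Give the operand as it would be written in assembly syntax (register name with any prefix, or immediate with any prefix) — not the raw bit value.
+0x00: 00 00 3e d7 ⇒ word 0xd73e0000 (little)
  op=0xd73e0000>>24=0xd7 ⇒ cp (RR)
  [23:20] rd=3 = d
  [19:16] rs=14 = u

u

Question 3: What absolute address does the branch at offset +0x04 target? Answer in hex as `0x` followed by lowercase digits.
0x45e4

off 0x04: read f8 ff ff 95 as little → 0x95fffff8
  opcode bits[31:24]=0x95: call/J
  imm@[23:0]=0xfffff8 (s24→-8) ⇒ $-8
  target = base 0x45e4 + off 0x04 + 4 + imm -8 = 0x45e4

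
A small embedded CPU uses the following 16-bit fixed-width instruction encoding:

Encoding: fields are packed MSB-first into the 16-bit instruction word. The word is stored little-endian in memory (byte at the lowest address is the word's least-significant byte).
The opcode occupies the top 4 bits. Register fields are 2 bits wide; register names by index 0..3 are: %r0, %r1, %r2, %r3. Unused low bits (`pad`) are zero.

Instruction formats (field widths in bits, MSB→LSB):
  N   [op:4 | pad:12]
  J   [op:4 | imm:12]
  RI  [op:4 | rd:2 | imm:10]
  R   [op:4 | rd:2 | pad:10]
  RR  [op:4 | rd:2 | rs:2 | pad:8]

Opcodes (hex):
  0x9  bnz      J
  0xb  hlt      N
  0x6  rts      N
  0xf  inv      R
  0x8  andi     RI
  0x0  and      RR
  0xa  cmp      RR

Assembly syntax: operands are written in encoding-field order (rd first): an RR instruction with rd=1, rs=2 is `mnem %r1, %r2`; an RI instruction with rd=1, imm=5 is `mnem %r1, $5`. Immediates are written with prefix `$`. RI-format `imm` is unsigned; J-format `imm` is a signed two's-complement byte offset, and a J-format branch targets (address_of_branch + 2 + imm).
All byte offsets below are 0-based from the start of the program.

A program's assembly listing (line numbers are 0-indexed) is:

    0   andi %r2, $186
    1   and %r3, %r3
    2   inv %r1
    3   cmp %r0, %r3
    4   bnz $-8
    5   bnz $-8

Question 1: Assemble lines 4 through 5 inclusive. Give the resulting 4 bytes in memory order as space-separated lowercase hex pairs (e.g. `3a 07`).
f8 9f f8 9f

L4: bnz op=0x9:4|imm=-8:12 ⇒ 0x9ff8 ⇒ little f8 9f
L5: bnz op=0x9:4|imm=-8:12 ⇒ 0x9ff8 ⇒ little f8 9f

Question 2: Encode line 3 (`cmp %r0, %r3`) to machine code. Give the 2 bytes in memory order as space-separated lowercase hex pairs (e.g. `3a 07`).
3. cmp fields op=0xa:4|rd=0:2|rs=3:2|pad=0:8 → word a300h → 00 a3

00 a3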